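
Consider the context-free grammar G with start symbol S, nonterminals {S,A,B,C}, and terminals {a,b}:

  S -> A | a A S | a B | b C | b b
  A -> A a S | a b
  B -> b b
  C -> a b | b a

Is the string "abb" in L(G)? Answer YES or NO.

Convert to CNF:
  S -> A X3 | T0 B | T0 T1 | T0 X4 | T1 C | T1 T1
  A -> A X2 | T0 T1
  B -> T1 T1
  C -> T0 T1 | T1 T0
  T0 -> a
  T1 -> b
  X2 -> T0 S
  X3 -> T0 S
  X4 -> A S

Fill CYK table bottom-up:
  [0..0]={T0}  "a"  orig:{}
  [1..1]={T1}  "b"  orig:{}
  [2..2]={T1}  "b"  orig:{}
  [0..1]={A,C,S}  "ab"
  [1..2]={B,S}  "bb"
  [0..2]={S,X2,X3}  "abb"  orig:{S}

S ∈ T[0,2] ⇒ YES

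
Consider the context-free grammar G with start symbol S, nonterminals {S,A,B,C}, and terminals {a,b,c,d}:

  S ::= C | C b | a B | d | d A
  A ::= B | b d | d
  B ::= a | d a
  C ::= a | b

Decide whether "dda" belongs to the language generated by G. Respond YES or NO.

CNF form of G:
  S -> C T0 | T1 A | T2 B | a | b | d
  A -> T0 T1 | T1 T2 | a | d
  B -> T1 T2 | a
  C -> a | b
  T0 -> b
  T1 -> d
  T2 -> a

CYK table (by increasing span):
  T[0,0] 'd' = {A,S,T1}  orig:{A,S}
  T[1,1] 'd' = {A,S,T1}  orig:{A,S}
  T[2,2] 'a' = {A,B,C,S,T2}  orig:{A,B,C,S}
  T[0,1] 'dd' = {S}
  T[1,2] 'da' = {A,B,S}
  T[0,2] 'dda' = {S}

S ∈ T[0,2] ⇒ YES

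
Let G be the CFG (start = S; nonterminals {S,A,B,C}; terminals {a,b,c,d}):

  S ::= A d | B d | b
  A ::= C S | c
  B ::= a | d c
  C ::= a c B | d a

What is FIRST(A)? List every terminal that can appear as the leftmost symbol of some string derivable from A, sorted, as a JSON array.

FIRST iteration:
pass 1:
  A via A→c: +{c}
  B via B→a: +{a}
  B via B→d c: +{d}
  C via C→a c B: +{a}
  C via C→d a: +{d}
  S via S→A d: +{c}
  S via S→B d: +{a,d}
  S via S→b: +{b}
  S: {a,b,c,d}  A: {c}  B: {a,d}  C: {a,d}
pass 2:
  A via A→C S: +{a,d}
  S: {a,b,c,d}  A: {a,c,d}  B: {a,d}  C: {a,d}
pass 3: (stable)
  S: {a,b,c,d}  A: {a,c,d}  B: {a,d}  C: {a,d}

FIRST(A) = ["a", "c", "d"]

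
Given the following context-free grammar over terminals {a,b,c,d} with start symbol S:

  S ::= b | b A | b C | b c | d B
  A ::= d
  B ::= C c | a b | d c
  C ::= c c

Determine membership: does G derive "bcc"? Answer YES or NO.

Convert to CNF:
  S -> T2 A | T2 C | T2 T0 | T3 B | b
  A -> d
  B -> C T0 | T1 T2 | T3 T0
  C -> T0 T0
  T0 -> c
  T1 -> a
  T2 -> b
  T3 -> d

CYK table (by increasing span):
  [0..0]={S,T2}  "b"  orig:{S}
  [1..1]={T0}  "c"  orig:{}
  [2..2]={T0}  "c"  orig:{}
  [0..1]={S}  "bc"
  [1..2]={C}  "cc"
  [0..2]={S}  "bcc"

S ∈ T[0,2] ⇒ YES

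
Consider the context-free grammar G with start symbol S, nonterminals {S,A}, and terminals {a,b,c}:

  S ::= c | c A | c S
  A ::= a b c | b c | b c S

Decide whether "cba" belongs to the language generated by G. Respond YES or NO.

CNF form of G:
  S -> T2 A | T2 S | c
  A -> T0 X3 | T1 T2 | T1 X4
  T0 -> a
  T1 -> b
  T2 -> c
  X3 -> T1 T2
  X4 -> T2 S

CYK table (by increasing span):
  [0..0]={S,T2}  "c"  orig:{S}
  [1..1]={T1}  "b"  orig:{}
  [2..2]={T0}  "a"  orig:{}
  [0..1]=∅  "cb"
  [1..2]=∅  "ba"
  [0..2]=∅  "cba"

S ∉ T[0,2] ⇒ NO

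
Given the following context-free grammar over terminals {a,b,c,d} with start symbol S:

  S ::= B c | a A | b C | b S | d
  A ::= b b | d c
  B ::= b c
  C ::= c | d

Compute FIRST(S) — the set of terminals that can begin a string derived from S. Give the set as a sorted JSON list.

FIRST sets, iterate to fixpoint:
round 1:
  A via A→b b: +{b}
  A via A→d c: +{d}
  B via B→b c: +{b}
  C via C→c: +{c}
  C via C→d: +{d}
  S via S→B c: +{b}
  S via S→a A: +{a}
  S via S→d: +{d}
  FIRST(S)={a,b,d}  FIRST(A)={b,d}  FIRST(B)={b}  FIRST(C)={c,d}
round 2: (stable)
  FIRST(S)={a,b,d}  FIRST(A)={b,d}  FIRST(B)={b}  FIRST(C)={c,d}

FIRST(S) = ["a", "b", "d"]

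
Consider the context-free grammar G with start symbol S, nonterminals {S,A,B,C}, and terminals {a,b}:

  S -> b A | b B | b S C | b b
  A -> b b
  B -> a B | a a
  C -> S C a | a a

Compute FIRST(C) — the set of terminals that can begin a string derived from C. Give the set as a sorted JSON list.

FIRST sets, iterate to fixpoint:
round 1:
  A via A→b b: +{b}
  B via B→a B: +{a}
  C via C→a a: +{a}
  S via S→b A: +{b}
  S: {b}  A: {b}  B: {a}  C: {a}
round 2:
  C via C→S C a: +{b}
  S: {b}  A: {b}  B: {a}  C: {a,b}
round 3: — fixpoint
  S: {b}  A: {b}  B: {a}  C: {a,b}

FIRST(C) = ["a", "b"]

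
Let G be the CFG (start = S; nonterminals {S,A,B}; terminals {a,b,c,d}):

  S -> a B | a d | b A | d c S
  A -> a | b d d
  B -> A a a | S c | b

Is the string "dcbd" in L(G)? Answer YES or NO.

Convert to CNF:
  S -> T0 A | T1 X6 | T2 B | T2 T1
  A -> T0 X4 | a
  B -> A X5 | S T3 | b
  T0 -> b
  T1 -> d
  T2 -> a
  T3 -> c
  X4 -> T1 T1
  X5 -> T2 T2
  X6 -> T3 S

Fill CYK table bottom-up:
  T[0,0] 'd' = {T1}  orig:{}
  T[1,1] 'c' = {T3}  orig:{}
  T[2,2] 'b' = {B,T0}  orig:{B}
  T[3,3] 'd' = {T1}  orig:{}
  T[0,1] 'dc' = ∅
  T[1,2] 'cb' = ∅
  T[2,3] 'bd' = ∅
  T[0,2] 'dcb' = ∅
  T[1,3] 'cbd' = ∅
  T[0,3] 'dcbd' = ∅

S ∉ T[0,3] ⇒ NO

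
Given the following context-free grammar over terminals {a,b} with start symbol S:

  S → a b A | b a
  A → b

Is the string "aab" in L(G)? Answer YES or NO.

CNF form of G:
  S -> T0 X2 | T1 T0
  A -> b
  T0 -> a
  T1 -> b
  X2 -> T1 A

Fill CYK table bottom-up:
  T[0,0] 'a' = {T0}  orig:{}
  T[1,1] 'a' = {T0}  orig:{}
  T[2,2] 'b' = {A,T1}  orig:{A}
  T[0,1] 'aa' = ∅
  T[1,2] 'ab' = ∅
  T[0,2] 'aab' = ∅

S ∉ T[0,2] ⇒ NO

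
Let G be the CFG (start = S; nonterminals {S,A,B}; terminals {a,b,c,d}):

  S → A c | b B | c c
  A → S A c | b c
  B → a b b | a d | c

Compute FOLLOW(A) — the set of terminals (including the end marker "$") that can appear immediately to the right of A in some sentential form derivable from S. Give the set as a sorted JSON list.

Compute FIRST by fixpoint:
pass 1:
  A via A→b c: +{b}
  B via B→a b b: +{a}
  B via B→c: +{c}
  S via S→A c: +{b}
  S via S→c c: +{c}
  FIRST[S]={b,c}  FIRST[A]={b}  FIRST[B]={a,c}
pass 2:
  A via A→S A c: +{c}
  FIRST[S]={b,c}  FIRST[A]={b,c}  FIRST[B]={a,c}
pass 3: (stable)
  FIRST[S]={b,c}  FIRST[A]={b,c}  FIRST[B]={a,c}

FOLLOW iteration:
initialize: $ ∈ FOLLOW(S)
pass 1:
  A→S A c: FOLLOW(S) ⊇ FIRST(A) = {b,c}; new: +{b,c}
  A→S A c: FOLLOW(A) ⊇ FIRST(c) = {c}; new: +{c}
  S→b B: FOLLOW(B) ⊇ FOLLOW(S) ⊇ {$,b,c}; new: +{$,b,c}
  S: {$,b,c}  A: {c}  B: {$,b,c}
pass 2: (no change)
  S: {$,b,c}  A: {c}  B: {$,b,c}

FOLLOW(A) = ["c"]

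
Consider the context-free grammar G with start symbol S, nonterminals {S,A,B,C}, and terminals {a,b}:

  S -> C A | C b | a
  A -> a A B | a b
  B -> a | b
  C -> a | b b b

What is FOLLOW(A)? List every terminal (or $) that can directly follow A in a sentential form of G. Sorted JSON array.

FIRST iteration:
pass 1:
  A via A→a A B: +{a}
  B via B→a: +{a}
  B via B→b: +{b}
  C via C→a: +{a}
  C via C→b b b: +{b}
  S via S→C A: +{a,b}
  FIRST(S)={a,b}  FIRST(A)={a}  FIRST(B)={a,b}  FIRST(C)={a,b}
pass 2: (no change)
  FIRST(S)={a,b}  FIRST(A)={a}  FIRST(B)={a,b}  FIRST(C)={a,b}

FOLLOW iteration:
initialize: $ ∈ FOLLOW(S)
iter 1:
  A→a A B: FOLLOW(A) ⊇ FIRST(B) = {a,b}; new: +{a,b}
  A→a A B: FOLLOW(B) ⊇ FOLLOW(A) ⊇ {a,b}; new: +{a,b}
  S→C A: FOLLOW(C) ⊇ FIRST(A) = {a}; new: +{a}
  S→C A: FOLLOW(A) ⊇ FOLLOW(S) ⊇ {$}; new: +{$}
  S→C b: FOLLOW(C) ⊇ FIRST(b) = {b}; new: +{b}
  FOLLOW[S]={$}  FOLLOW[A]={$,a,b}  FOLLOW[B]={a,b}  FOLLOW[C]={a,b}
iter 2:
  A→a A B: FOLLOW(B) ⊇ FOLLOW(A) ⊇ {$,a,b}; new: +{$}
  FOLLOW[S]={$}  FOLLOW[A]={$,a,b}  FOLLOW[B]={$,a,b}  FOLLOW[C]={a,b}
iter 3: done
  FOLLOW[S]={$}  FOLLOW[A]={$,a,b}  FOLLOW[B]={$,a,b}  FOLLOW[C]={a,b}

FOLLOW(A) = ["$", "a", "b"]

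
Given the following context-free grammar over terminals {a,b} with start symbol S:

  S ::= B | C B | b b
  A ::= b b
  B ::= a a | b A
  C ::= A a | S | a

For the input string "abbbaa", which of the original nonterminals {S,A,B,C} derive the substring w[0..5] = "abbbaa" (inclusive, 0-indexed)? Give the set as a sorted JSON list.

CNF form of G:
  S -> C B | T0 A | T0 T0 | T1 T1
  A -> T0 T0
  B -> T0 A | T1 T1
  C -> A T1 | C B | T0 A | T0 T0 | T1 T1 | a
  T0 -> b
  T1 -> a

CYK table (by increasing span), restricted to cells inside w[0..5]:
  T[0,0] 'a' = {C,T1}  orig:{C}
  T[1,1] 'b' = {T0}  orig:{}
  T[2,2] 'b' = {T0}  orig:{}
  T[3,3] 'b' = {T0}  orig:{}
  T[4,4] 'a' = {C,T1}  orig:{C}
  T[5,5] 'a' = {C,T1}  orig:{C}
  T[0,1] 'ab' = ∅
  T[1,2] 'bb' = {A,C,S}
  T[2,3] 'bb' = {A,C,S}
  T[3,4] 'ba' = ∅
  T[4,5] 'aa' = {B,C,S}
  T[0,2] 'abb' = ∅
  T[1,3] 'bbb' = {B,C,S}
  T[2,4] 'bba' = {C}
  T[3,5] 'baa' = ∅
  T[0,3] 'abbb' = {C,S}
  T[1,4] 'bbba' = ∅
  T[2,5] 'bbaa' = {C,S}
  T[0,4] 'abbba' = ∅
  T[1,5] 'bbbaa' = {C,S}
  T[0,5] 'abbbaa' = {C,S}

Original NTs in T[0,5] deriving "abbbaa": ["C", "S"]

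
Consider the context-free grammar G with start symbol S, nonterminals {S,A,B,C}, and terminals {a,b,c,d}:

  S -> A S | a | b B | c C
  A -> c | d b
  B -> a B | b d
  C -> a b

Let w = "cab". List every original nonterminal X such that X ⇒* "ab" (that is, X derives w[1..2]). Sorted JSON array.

CNF form of G:
  S -> A S | T1 B | T3 C | a
  A -> T0 T1 | c
  B -> T1 T0 | T2 B
  C -> T2 T1
  T0 -> d
  T1 -> b
  T2 -> a
  T3 -> c

CYK fill (cells [i..j] with 1 ≤ i ≤ j ≤ 2 only):
  [1..1]={S,T2}  "a"  orig:{S}
  [2..2]={T1}  "b"  orig:{}
  [1..2]={C}  "ab"

Original NTs in T[1,2] deriving "ab": ["C"]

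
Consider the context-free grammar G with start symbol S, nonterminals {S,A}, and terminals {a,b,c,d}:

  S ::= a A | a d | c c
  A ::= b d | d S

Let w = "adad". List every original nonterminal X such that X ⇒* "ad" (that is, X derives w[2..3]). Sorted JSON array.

Convert to CNF:
  S -> T2 A | T2 T1 | T3 T3
  A -> T0 T1 | T1 S
  T0 -> b
  T1 -> d
  T2 -> a
  T3 -> c

Fill CYK table bottom-up (cells [i..j] with 2 ≤ i ≤ j ≤ 3 only):
  cell(2,2) a: {T2}  orig:{}
  cell(3,3) d: {T1}  orig:{}
  cell(2,3) ad: {S}

Original NTs in T[2,3] deriving "ad": ["S"]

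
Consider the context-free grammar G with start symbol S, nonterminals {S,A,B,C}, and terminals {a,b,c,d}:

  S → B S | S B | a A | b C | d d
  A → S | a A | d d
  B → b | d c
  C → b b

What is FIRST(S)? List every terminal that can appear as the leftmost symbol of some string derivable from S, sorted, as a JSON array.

FIRST iteration:
pass 1:
  A via A→a A: +{a}
  A via A→d d: +{d}
  B via B→b: +{b}
  B via B→d c: +{d}
  C via C→b b: +{b}
  S via S→B S: +{b,d}
  S via S→a A: +{a}
  FIRST(S)={a,b,d}  FIRST(A)={a,d}  FIRST(B)={b,d}  FIRST(C)={b}
pass 2:
  A via A→S: +{b}
  FIRST(S)={a,b,d}  FIRST(A)={a,b,d}  FIRST(B)={b,d}  FIRST(C)={b}
pass 3: (stable)
  FIRST(S)={a,b,d}  FIRST(A)={a,b,d}  FIRST(B)={b,d}  FIRST(C)={b}

FIRST(S) = ["a", "b", "d"]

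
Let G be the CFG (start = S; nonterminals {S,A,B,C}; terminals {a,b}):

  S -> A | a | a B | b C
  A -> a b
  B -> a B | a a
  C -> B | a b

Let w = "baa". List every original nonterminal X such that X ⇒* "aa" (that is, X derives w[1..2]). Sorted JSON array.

CNF form of G:
  S -> T0 B | T0 T1 | T1 C | a
  A -> T0 T1
  B -> T0 B | T0 T0
  C -> T0 B | T0 T0 | T0 T1
  T0 -> a
  T1 -> b

Fill CYK table bottom-up — only the sub-triangle for w[1..2]:
  cell(1,1) a: {S,T0}  orig:{S}
  cell(2,2) a: {S,T0}  orig:{S}
  cell(1,2) aa: {B,C}

Original NTs in T[1,2] deriving "aa": ["B", "C"]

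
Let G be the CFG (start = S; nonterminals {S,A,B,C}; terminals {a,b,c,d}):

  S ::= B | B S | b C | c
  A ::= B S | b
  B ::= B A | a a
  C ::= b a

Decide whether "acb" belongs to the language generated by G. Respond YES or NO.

CNF form of G:
  S -> B A | B S | T0 T0 | T1 C | c
  A -> B S | b
  B -> B A | T0 T0
  C -> T1 T0
  T0 -> a
  T1 -> b

Fill CYK table bottom-up:
  T[0,0] 'a' = {T0}  orig:{}
  T[1,1] 'c' = {S}
  T[2,2] 'b' = {A,T1}  orig:{A}
  T[0,1] 'ac' = ∅
  T[1,2] 'cb' = ∅
  T[0,2] 'acb' = ∅

S ∉ T[0,2] ⇒ NO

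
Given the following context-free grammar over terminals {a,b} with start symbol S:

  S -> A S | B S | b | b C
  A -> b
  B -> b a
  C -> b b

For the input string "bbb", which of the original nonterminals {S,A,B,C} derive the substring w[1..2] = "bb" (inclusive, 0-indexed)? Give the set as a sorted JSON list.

Convert to CNF:
  S -> A S | B S | T0 C | b
  A -> b
  B -> T0 T1
  C -> T0 T0
  T0 -> b
  T1 -> a

CYK table (by increasing span), restricted to cells inside w[1..2]:
  cell(1,1) b: {A,S,T0}  orig:{A,S}
  cell(2,2) b: {A,S,T0}  orig:{A,S}
  cell(1,2) bb: {C,S}

Original NTs in T[1,2] deriving "bb": ["C", "S"]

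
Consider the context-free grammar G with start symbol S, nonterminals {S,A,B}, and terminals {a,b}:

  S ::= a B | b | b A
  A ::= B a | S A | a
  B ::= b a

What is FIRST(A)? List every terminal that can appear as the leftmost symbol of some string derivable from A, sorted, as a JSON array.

Compute FIRST by fixpoint:
iter 1:
  A via A→a: +{a}
  B via B→b a: +{b}
  S via S→a B: +{a}
  S via S→b: +{b}
  S: {a,b}  A: {a}  B: {b}
iter 2:
  A via A→B a: +{b}
  S: {a,b}  A: {a,b}  B: {b}
iter 3: (no change)
  S: {a,b}  A: {a,b}  B: {b}

FIRST(A) = ["a", "b"]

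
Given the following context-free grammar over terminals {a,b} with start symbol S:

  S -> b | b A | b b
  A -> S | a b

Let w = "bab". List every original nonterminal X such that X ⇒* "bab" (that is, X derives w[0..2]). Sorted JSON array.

Convert to CNF:
  S -> T1 A | T1 T1 | b
  A -> T0 T1 | T1 A | T1 T1 | b
  T0 -> a
  T1 -> b

CYK table (by increasing span) — only the sub-triangle for w[0..2]:
  cell(0,0) b: {A,S,T1}  orig:{A,S}
  cell(1,1) a: {T0}  orig:{}
  cell(2,2) b: {A,S,T1}  orig:{A,S}
  cell(0,1) ba: ∅
  cell(1,2) ab: {A}
  cell(0,2) bab: {A,S}

Original NTs in T[0,2] deriving "bab": ["A", "S"]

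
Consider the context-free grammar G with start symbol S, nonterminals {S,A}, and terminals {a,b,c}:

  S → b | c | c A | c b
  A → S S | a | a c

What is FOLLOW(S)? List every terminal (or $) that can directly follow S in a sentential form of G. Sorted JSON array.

Compute FIRST by fixpoint:
iter 1:
  A via A→a: +{a}
  S via S→b: +{b}
  S via S→c: +{c}
  FIRST(S)={b,c}  FIRST(A)={a}
iter 2:
  A via A→S S: +{b,c}
  FIRST(S)={b,c}  FIRST(A)={a,b,c}
iter 3: (no change)
  FIRST(S)={b,c}  FIRST(A)={a,b,c}

Compute FOLLOW by fixpoint:
FOLLOW(S) := {$}
round 1:
  A→S S: FOLLOW(S) ⊇ FIRST(S) = {b,c}; new: +{b,c}
  S→c A: FOLLOW(A) ⊇ FOLLOW(S) ⊇ {$,b,c}; new: +{$,b,c}
  FOLLOW(S)={$,b,c}  FOLLOW(A)={$,b,c}
round 2: done
  FOLLOW(S)={$,b,c}  FOLLOW(A)={$,b,c}

FOLLOW(S) = ["$", "b", "c"]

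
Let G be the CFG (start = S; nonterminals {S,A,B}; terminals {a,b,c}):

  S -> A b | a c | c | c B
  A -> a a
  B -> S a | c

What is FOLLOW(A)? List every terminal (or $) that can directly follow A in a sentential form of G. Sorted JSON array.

Compute FIRST by fixpoint:
pass 1:
  A via A→a a: +{a}
  B via B→c: +{c}
  S via S→A b: +{a}
  S via S→c: +{c}
  FIRST[S]={a,c}  FIRST[A]={a}  FIRST[B]={c}
pass 2:
  B via B→S a: +{a}
  FIRST[S]={a,c}  FIRST[A]={a}  FIRST[B]={a,c}
pass 3: (stable)
  FIRST[S]={a,c}  FIRST[A]={a}  FIRST[B]={a,c}

Compute FOLLOW by fixpoint:
initialize: $ ∈ FOLLOW(S)
round 1:
  B→S a: FOLLOW(S) ⊇ FIRST(a) = {a}; new: +{a}
  S→A b: FOLLOW(A) ⊇ FIRST(b) = {b}; new: +{b}
  S→c B: FOLLOW(B) ⊇ FOLLOW(S) ⊇ {$,a}; new: +{$,a}
  FOLLOW(S)={$,a}  FOLLOW(A)={b}  FOLLOW(B)={$,a}
round 2: (stable)
  FOLLOW(S)={$,a}  FOLLOW(A)={b}  FOLLOW(B)={$,a}

FOLLOW(A) = ["b"]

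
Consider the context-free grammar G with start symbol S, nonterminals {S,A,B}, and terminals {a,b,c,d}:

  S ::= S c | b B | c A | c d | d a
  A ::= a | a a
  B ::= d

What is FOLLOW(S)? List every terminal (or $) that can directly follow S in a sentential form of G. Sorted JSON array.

FIRST sets, iterate to fixpoint:
[1]
  A via A→a: +{a}
  B via B→d: +{d}
  S via S→b B: +{b}
  S via S→c A: +{c}
  S via S→d a: +{d}
  S: {b,c,d}  A: {a}  B: {d}
[2] (no change)
  S: {b,c,d}  A: {a}  B: {d}

Compute FOLLOW by fixpoint:
seed FOLLOW(S) with $
pass 1:
  S→S c: FOLLOW(S) ⊇ FIRST(c) = {c}; new: +{c}
  S→b B: FOLLOW(B) ⊇ FOLLOW(S) ⊇ {$,c}; new: +{$,c}
  S→c A: FOLLOW(A) ⊇ FOLLOW(S) ⊇ {$,c}; new: +{$,c}
  S: {$,c}  A: {$,c}  B: {$,c}
pass 2: (no change)
  S: {$,c}  A: {$,c}  B: {$,c}

FOLLOW(S) = ["$", "c"]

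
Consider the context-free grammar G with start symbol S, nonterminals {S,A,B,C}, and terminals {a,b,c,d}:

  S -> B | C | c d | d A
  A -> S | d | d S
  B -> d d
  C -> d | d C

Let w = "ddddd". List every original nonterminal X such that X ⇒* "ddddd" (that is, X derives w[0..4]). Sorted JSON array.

Convert to CNF:
  S -> T0 T1 | T1 A | T1 C | T1 T1 | d
  A -> T0 T1 | T1 A | T1 C | T1 S | T1 T1 | d
  B -> T1 T1
  C -> T1 C | d
  T0 -> c
  T1 -> d

Fill CYK table bottom-up, restricted to cells inside w[0..4]:
  [0..0]={A,C,S,T1}  "d"  orig:{A,C,S}
  [1..1]={A,C,S,T1}  "d"  orig:{A,C,S}
  [2..2]={A,C,S,T1}  "d"  orig:{A,C,S}
  [3..3]={A,C,S,T1}  "d"  orig:{A,C,S}
  [4..4]={A,C,S,T1}  "d"  orig:{A,C,S}
  [0..1]={A,B,C,S}  "dd"
  [1..2]={A,B,C,S}  "dd"
  [2..3]={A,B,C,S}  "dd"
  [3..4]={A,B,C,S}  "dd"
  [0..2]={A,C,S}  "ddd"
  [1..3]={A,C,S}  "ddd"
  [2..4]={A,C,S}  "ddd"
  [0..3]={A,C,S}  "dddd"
  [1..4]={A,C,S}  "dddd"
  [0..4]={A,C,S}  "ddddd"

Original NTs in T[0,4] deriving "ddddd": ["A", "C", "S"]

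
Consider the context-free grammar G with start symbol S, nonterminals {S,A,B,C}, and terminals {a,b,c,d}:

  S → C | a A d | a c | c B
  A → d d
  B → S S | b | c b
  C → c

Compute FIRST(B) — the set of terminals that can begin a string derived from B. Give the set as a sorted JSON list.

FIRST iteration:
iter 1:
  A via A→d d: +{d}
  B via B→b: +{b}
  B via B→c b: +{c}
  C via C→c: +{c}
  S via S→C: +{c}
  S via S→a A d: +{a}
  S: {a,c}  A: {d}  B: {b,c}  C: {c}
iter 2:
  B via B→S S: +{a}
  S: {a,c}  A: {d}  B: {a,b,c}  C: {c}
iter 3: (no change)
  S: {a,c}  A: {d}  B: {a,b,c}  C: {c}

FIRST(B) = ["a", "b", "c"]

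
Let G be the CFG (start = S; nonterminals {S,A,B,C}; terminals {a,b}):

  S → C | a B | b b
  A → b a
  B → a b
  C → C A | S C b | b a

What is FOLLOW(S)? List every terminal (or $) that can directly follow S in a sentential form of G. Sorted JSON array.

Compute FIRST by fixpoint:
[1]
  A via A→b a: +{b}
  B via B→a b: +{a}
  C via C→b a: +{b}
  S via S→C: +{b}
  S via S→a B: +{a}
  S: {a,b}  A: {b}  B: {a}  C: {b}
[2]
  C via C→S C b: +{a}
  S: {a,b}  A: {b}  B: {a}  C: {a,b}
[3] (stable)
  S: {a,b}  A: {b}  B: {a}  C: {a,b}

FOLLOW sets:
initialize: $ ∈ FOLLOW(S)
pass 1:
  C→C A: FOLLOW(C) ⊇ FIRST(A) = {b}; new: +{b}
  C→C A: FOLLOW(A) ⊇ FOLLOW(C) ⊇ {b}; new: +{b}
  C→S C b: FOLLOW(S) ⊇ FIRST(C) = {a,b}; new: +{a,b}
  S→C: FOLLOW(C) ⊇ FOLLOW(S) ⊇ {$,a,b}; new: +{$,a}
  S→a B: FOLLOW(B) ⊇ FOLLOW(S) ⊇ {$,a,b}; new: +{$,a,b}
  S: {$,a,b}  A: {b}  B: {$,a,b}  C: {$,a,b}
pass 2:
  C→C A: FOLLOW(A) ⊇ FOLLOW(C) ⊇ {$,a,b}; new: +{$,a}
  S: {$,a,b}  A: {$,a,b}  B: {$,a,b}  C: {$,a,b}
pass 3: (stable)
  S: {$,a,b}  A: {$,a,b}  B: {$,a,b}  C: {$,a,b}

FOLLOW(S) = ["$", "a", "b"]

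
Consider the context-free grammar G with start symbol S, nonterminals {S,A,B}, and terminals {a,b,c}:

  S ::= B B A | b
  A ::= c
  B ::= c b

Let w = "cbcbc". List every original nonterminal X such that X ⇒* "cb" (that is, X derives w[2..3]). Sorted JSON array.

Convert to CNF:
  S -> B X2 | b
  A -> c
  B -> T0 T1
  T0 -> c
  T1 -> b
  X2 -> B A

Fill CYK table bottom-up — only the sub-triangle for w[2..3]:
  cell(2,2) c: {A,T0}  orig:{A}
  cell(3,3) b: {S,T1}  orig:{S}
  cell(2,3) cb: {B}

Original NTs in T[2,3] deriving "cb": ["B"]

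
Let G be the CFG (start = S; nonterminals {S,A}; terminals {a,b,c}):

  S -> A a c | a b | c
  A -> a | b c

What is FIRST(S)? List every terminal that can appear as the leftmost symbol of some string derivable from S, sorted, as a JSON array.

FIRST iteration:
iter 1:
  A via A→a: +{a}
  A via A→b c: +{b}
  S via S→A a c: +{a,b}
  S via S→c: +{c}
  FIRST(S)={a,b,c}  FIRST(A)={a,b}
iter 2: done
  FIRST(S)={a,b,c}  FIRST(A)={a,b}

FIRST(S) = ["a", "b", "c"]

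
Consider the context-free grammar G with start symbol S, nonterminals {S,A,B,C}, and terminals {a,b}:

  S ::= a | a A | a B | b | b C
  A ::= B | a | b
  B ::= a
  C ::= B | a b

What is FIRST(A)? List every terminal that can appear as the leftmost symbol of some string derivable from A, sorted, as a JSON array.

FIRST iteration:
round 1:
  A via A→a: +{a}
  A via A→b: +{b}
  B via B→a: +{a}
  C via C→B: +{a}
  S via S→a: +{a}
  S via S→b: +{b}
  S: {a,b}  A: {a,b}  B: {a}  C: {a}
round 2: (stable)
  S: {a,b}  A: {a,b}  B: {a}  C: {a}

FIRST(A) = ["a", "b"]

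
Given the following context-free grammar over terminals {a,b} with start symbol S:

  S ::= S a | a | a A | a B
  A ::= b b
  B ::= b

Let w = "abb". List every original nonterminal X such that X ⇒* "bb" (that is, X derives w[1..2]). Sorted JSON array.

CNF form of G:
  S -> S T1 | T1 A | T1 B | a
  A -> T0 T0
  B -> b
  T0 -> b
  T1 -> a

CYK table (by increasing span) — only the sub-triangle for w[1..2]:
  cell(1,1) b: {B,T0}  orig:{B}
  cell(2,2) b: {B,T0}  orig:{B}
  cell(1,2) bb: {A}

Original NTs in T[1,2] deriving "bb": ["A"]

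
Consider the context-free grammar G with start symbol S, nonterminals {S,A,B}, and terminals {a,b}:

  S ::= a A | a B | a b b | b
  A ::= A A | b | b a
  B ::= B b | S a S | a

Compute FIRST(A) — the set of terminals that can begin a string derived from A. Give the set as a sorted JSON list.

Compute FIRST by fixpoint:
[1]
  A via A→b: +{b}
  B via B→a: +{a}
  S via S→a A: +{a}
  S via S→b: +{b}
  FIRST(S)={a,b}  FIRST(A)={b}  FIRST(B)={a}
[2]
  B via B→S a S: +{b}
  FIRST(S)={a,b}  FIRST(A)={b}  FIRST(B)={a,b}
[3] (stable)
  FIRST(S)={a,b}  FIRST(A)={b}  FIRST(B)={a,b}

FIRST(A) = ["b"]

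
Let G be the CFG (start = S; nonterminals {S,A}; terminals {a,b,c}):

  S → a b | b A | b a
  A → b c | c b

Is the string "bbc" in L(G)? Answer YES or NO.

CNF form of G:
  S -> T0 A | T0 T2 | T2 T0
  A -> T0 T1 | T1 T0
  T0 -> b
  T1 -> c
  T2 -> a

CYK fill:
  cell(0,0) b: {T0}  orig:{}
  cell(1,1) b: {T0}  orig:{}
  cell(2,2) c: {T1}  orig:{}
  cell(0,1) bb: ∅
  cell(1,2) bc: {A}
  cell(0,2) bbc: {S}

S ∈ T[0,2] ⇒ YES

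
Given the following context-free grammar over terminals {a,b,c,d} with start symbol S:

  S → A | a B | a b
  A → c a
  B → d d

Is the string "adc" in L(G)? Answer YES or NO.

Convert to CNF:
  S -> T0 T1 | T1 B | T1 T3
  A -> T0 T1
  B -> T2 T2
  T0 -> c
  T1 -> a
  T2 -> d
  T3 -> b

CYK table (by increasing span):
  cell(0,0) a: {T1}  orig:{}
  cell(1,1) d: {T2}  orig:{}
  cell(2,2) c: {T0}  orig:{}
  cell(0,1) ad: ∅
  cell(1,2) dc: ∅
  cell(0,2) adc: ∅

S ∉ T[0,2] ⇒ NO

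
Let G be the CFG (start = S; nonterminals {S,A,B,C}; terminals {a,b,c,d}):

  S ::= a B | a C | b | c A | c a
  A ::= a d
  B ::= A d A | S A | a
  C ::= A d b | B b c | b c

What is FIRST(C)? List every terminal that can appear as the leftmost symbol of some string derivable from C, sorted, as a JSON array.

FIRST sets, iterate to fixpoint:
pass 1:
  A via A→a d: +{a}
  B via B→A d A: +{a}
  C via C→A d b: +{a}
  C via C→b c: +{b}
  S via S→a B: +{a}
  S via S→b: +{b}
  S via S→c A: +{c}
  FIRST(S)={a,b,c}  FIRST(A)={a}  FIRST(B)={a}  FIRST(C)={a,b}
pass 2:
  B via B→S A: +{b,c}
  C via C→B b c: +{c}
  FIRST(S)={a,b,c}  FIRST(A)={a}  FIRST(B)={a,b,c}  FIRST(C)={a,b,c}
pass 3: (stable)
  FIRST(S)={a,b,c}  FIRST(A)={a}  FIRST(B)={a,b,c}  FIRST(C)={a,b,c}

FIRST(C) = ["a", "b", "c"]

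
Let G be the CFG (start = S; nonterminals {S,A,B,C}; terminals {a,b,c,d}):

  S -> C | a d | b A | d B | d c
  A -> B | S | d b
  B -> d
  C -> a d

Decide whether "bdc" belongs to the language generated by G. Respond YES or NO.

Convert to CNF:
  S -> T0 T1 | T1 B | T1 T3 | T2 A
  A -> T0 T1 | T1 B | T1 T2 | T1 T3 | T2 A | d
  B -> d
  C -> T0 T1
  T0 -> a
  T1 -> d
  T2 -> b
  T3 -> c

Fill CYK table bottom-up:
  cell(0,0) b: {T2}  orig:{}
  cell(1,1) d: {A,B,T1}  orig:{A,B}
  cell(2,2) c: {T3}  orig:{}
  cell(0,1) bd: {A,S}
  cell(1,2) dc: {A,S}
  cell(0,2) bdc: {A,S}

S ∈ T[0,2] ⇒ YES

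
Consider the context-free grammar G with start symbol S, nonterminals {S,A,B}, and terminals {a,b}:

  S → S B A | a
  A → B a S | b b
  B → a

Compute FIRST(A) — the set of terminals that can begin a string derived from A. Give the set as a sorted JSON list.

FIRST iteration:
[1]
  A via A→b b: +{b}
  B via B→a: +{a}
  S via S→a: +{a}
  FIRST(S)={a}  FIRST(A)={b}  FIRST(B)={a}
[2]
  A via A→B a S: +{a}
  FIRST(S)={a}  FIRST(A)={a,b}  FIRST(B)={a}
[3] done
  FIRST(S)={a}  FIRST(A)={a,b}  FIRST(B)={a}

FIRST(A) = ["a", "b"]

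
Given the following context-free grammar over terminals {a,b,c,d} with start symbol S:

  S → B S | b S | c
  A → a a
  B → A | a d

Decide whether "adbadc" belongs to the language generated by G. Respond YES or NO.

Convert to CNF:
  S -> B S | T2 S | c
  A -> T0 T0
  B -> T0 T0 | T0 T1
  T0 -> a
  T1 -> d
  T2 -> b

CYK table (by increasing span):
  cell(0,0) a: {T0}  orig:{}
  cell(1,1) d: {T1}  orig:{}
  cell(2,2) b: {T2}  orig:{}
  cell(3,3) a: {T0}  orig:{}
  cell(4,4) d: {T1}  orig:{}
  cell(5,5) c: {S}
  cell(0,1) ad: {B}
  cell(1,2) db: ∅
  cell(2,3) ba: ∅
  cell(3,4) ad: {B}
  cell(4,5) dc: ∅
  cell(0,2) adb: ∅
  cell(1,3) dba: ∅
  cell(2,4) bad: ∅
  cell(3,5) adc: {S}
  cell(0,3) adba: ∅
  cell(1,4) dbad: ∅
  cell(2,5) badc: {S}
  cell(0,4) adbad: ∅
  cell(1,5) dbadc: ∅
  cell(0,5) adbadc: {S}

S ∈ T[0,5] ⇒ YES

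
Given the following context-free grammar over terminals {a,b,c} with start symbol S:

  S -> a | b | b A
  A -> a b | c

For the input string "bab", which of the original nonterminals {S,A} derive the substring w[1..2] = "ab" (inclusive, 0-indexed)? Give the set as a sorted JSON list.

Convert to CNF:
  S -> T1 A | a | b
  A -> T0 T1 | c
  T0 -> a
  T1 -> b

CYK table (by increasing span) — only the sub-triangle for w[1..2]:
  [1..1]={S,T0}  "a"  orig:{S}
  [2..2]={S,T1}  "b"  orig:{S}
  [1..2]={A}  "ab"

Original NTs in T[1,2] deriving "ab": ["A"]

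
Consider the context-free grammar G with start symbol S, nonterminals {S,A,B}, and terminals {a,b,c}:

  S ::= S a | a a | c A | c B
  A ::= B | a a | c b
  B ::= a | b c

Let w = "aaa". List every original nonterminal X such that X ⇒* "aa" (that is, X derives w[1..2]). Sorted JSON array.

CNF form of G:
  S -> S T0 | T0 T0 | T2 A | T2 B
  A -> T0 T0 | T1 T2 | T2 T1 | a
  B -> T1 T2 | a
  T0 -> a
  T1 -> b
  T2 -> c

CYK table (by increasing span), restricted to cells inside w[1..2]:
  [1..1]={A,B,T0}  "a"  orig:{A,B}
  [2..2]={A,B,T0}  "a"  orig:{A,B}
  [1..2]={A,S}  "aa"

Original NTs in T[1,2] deriving "aa": ["A", "S"]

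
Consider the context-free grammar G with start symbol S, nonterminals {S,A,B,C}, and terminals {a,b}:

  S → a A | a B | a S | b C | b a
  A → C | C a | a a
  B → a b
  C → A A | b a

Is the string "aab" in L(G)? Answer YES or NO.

Convert to CNF:
  S -> T0 A | T0 B | T0 S | T1 C | T1 T0
  A -> A A | C T0 | T0 T0 | T1 T0
  B -> T0 T1
  C -> A A | T1 T0
  T0 -> a
  T1 -> b

CYK fill:
  T[0,0] 'a' = {T0}  orig:{}
  T[1,1] 'a' = {T0}  orig:{}
  T[2,2] 'b' = {T1}  orig:{}
  T[0,1] 'aa' = {A}
  T[1,2] 'ab' = {B}
  T[0,2] 'aab' = {S}

S ∈ T[0,2] ⇒ YES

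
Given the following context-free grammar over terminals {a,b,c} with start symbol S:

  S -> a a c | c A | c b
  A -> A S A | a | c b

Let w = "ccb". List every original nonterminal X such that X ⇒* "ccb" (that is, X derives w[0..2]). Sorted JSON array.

Convert to CNF:
  S -> T0 A | T0 T1 | T2 X4
  A -> A X3 | T0 T1 | a
  T0 -> c
  T1 -> b
  T2 -> a
  X3 -> S A
  X4 -> T2 T0

Fill CYK table bottom-up — only the sub-triangle for w[0..2]:
  T[0,0] 'c' = {T0}  orig:{}
  T[1,1] 'c' = {T0}  orig:{}
  T[2,2] 'b' = {T1}  orig:{}
  T[0,1] 'cc' = ∅
  T[1,2] 'cb' = {A,S}
  T[0,2] 'ccb' = {S}

Original NTs in T[0,2] deriving "ccb": ["S"]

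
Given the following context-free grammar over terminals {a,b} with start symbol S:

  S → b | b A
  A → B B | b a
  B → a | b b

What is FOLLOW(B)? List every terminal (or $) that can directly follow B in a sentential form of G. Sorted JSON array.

FIRST iteration:
iter 1:
  A via A→b a: +{b}
  B via B→a: +{a}
  B via B→b b: +{b}
  S via S→b: +{b}
  FIRST[S]={b}  FIRST[A]={b}  FIRST[B]={a,b}
iter 2:
  A via A→B B: +{a}
  FIRST[S]={b}  FIRST[A]={a,b}  FIRST[B]={a,b}
iter 3: done
  FIRST[S]={b}  FIRST[A]={a,b}  FIRST[B]={a,b}

Compute FOLLOW by fixpoint:
initialize: $ ∈ FOLLOW(S)
round 1:
  A→B B: FOLLOW(B) ⊇ FIRST(B) = {a,b}; new: +{a,b}
  S→b A: FOLLOW(A) ⊇ FOLLOW(S) ⊇ {$}; new: +{$}
  FOLLOW(S)={$}  FOLLOW(A)={$}  FOLLOW(B)={a,b}
round 2:
  A→B B: FOLLOW(B) ⊇ FOLLOW(A) ⊇ {$}; new: +{$}
  FOLLOW(S)={$}  FOLLOW(A)={$}  FOLLOW(B)={$,a,b}
round 3: done
  FOLLOW(S)={$}  FOLLOW(A)={$}  FOLLOW(B)={$,a,b}

FOLLOW(B) = ["$", "a", "b"]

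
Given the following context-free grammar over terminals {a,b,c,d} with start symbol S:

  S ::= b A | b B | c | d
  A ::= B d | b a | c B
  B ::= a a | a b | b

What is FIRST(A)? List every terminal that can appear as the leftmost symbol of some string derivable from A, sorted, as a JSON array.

FIRST iteration:
pass 1:
  A via A→b a: +{b}
  A via A→c B: +{c}
  B via B→a a: +{a}
  B via B→b: +{b}
  S via S→b A: +{b}
  S via S→c: +{c}
  S via S→d: +{d}
  FIRST(S)={b,c,d}  FIRST(A)={b,c}  FIRST(B)={a,b}
pass 2:
  A via A→B d: +{a}
  FIRST(S)={b,c,d}  FIRST(A)={a,b,c}  FIRST(B)={a,b}
pass 3: — fixpoint
  FIRST(S)={b,c,d}  FIRST(A)={a,b,c}  FIRST(B)={a,b}

FIRST(A) = ["a", "b", "c"]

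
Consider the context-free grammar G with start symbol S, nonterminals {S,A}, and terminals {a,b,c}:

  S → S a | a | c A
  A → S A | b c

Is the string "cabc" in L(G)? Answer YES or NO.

Convert to CNF:
  S -> S T2 | T1 A | a
  A -> S A | T0 T1
  T0 -> b
  T1 -> c
  T2 -> a

Fill CYK table bottom-up:
  T[0,0] 'c' = {T1}  orig:{}
  T[1,1] 'a' = {S,T2}  orig:{S}
  T[2,2] 'b' = {T0}  orig:{}
  T[3,3] 'c' = {T1}  orig:{}
  T[0,1] 'ca' = ∅
  T[1,2] 'ab' = ∅
  T[2,3] 'bc' = {A}
  T[0,2] 'cab' = ∅
  T[1,3] 'abc' = {A}
  T[0,3] 'cabc' = {S}

S ∈ T[0,3] ⇒ YES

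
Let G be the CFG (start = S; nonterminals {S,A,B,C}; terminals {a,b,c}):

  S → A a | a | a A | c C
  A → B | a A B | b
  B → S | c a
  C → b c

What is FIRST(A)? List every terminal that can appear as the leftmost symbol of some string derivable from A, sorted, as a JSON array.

FIRST iteration:
round 1:
  A via A→a A B: +{a}
  A via A→b: +{b}
  B via B→c a: +{c}
  C via C→b c: +{b}
  S via S→A a: +{a,b}
  S via S→c C: +{c}
  S: {a,b,c}  A: {a,b}  B: {c}  C: {b}
round 2:
  A via A→B: +{c}
  B via B→S: +{a,b}
  S: {a,b,c}  A: {a,b,c}  B: {a,b,c}  C: {b}
round 3: — fixpoint
  S: {a,b,c}  A: {a,b,c}  B: {a,b,c}  C: {b}

FIRST(A) = ["a", "b", "c"]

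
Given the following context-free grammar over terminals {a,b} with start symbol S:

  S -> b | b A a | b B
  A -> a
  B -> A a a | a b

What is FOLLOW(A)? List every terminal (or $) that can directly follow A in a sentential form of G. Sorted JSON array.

FIRST sets, iterate to fixpoint:
pass 1:
  A via A→a: +{a}
  B via B→A a a: +{a}
  S via S→b: +{b}
  FIRST[S]={b}  FIRST[A]={a}  FIRST[B]={a}
pass 2: — fixpoint
  FIRST[S]={b}  FIRST[A]={a}  FIRST[B]={a}

Compute FOLLOW by fixpoint:
FOLLOW(S) := {$}
pass 1:
  B→A a a: FOLLOW(A) ⊇ FIRST(a) = {a}; new: +{a}
  S→b B: FOLLOW(B) ⊇ FOLLOW(S) ⊇ {$}; new: +{$}
  FOLLOW[S]={$}  FOLLOW[A]={a}  FOLLOW[B]={$}
pass 2: — fixpoint
  FOLLOW[S]={$}  FOLLOW[A]={a}  FOLLOW[B]={$}

FOLLOW(A) = ["a"]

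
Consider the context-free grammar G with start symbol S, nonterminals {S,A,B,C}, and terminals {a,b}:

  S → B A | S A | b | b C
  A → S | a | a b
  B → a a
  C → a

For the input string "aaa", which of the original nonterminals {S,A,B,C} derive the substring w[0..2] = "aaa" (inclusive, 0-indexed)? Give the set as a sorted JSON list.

CNF form of G:
  S -> B A | S A | T1 C | b
  A -> B A | S A | T0 T1 | T1 C | a | b
  B -> T0 T0
  C -> a
  T0 -> a
  T1 -> b

CYK table (by increasing span) — only the sub-triangle for w[0..2]:
  T[0,0] 'a' = {A,C,T0}  orig:{A,C}
  T[1,1] 'a' = {A,C,T0}  orig:{A,C}
  T[2,2] 'a' = {A,C,T0}  orig:{A,C}
  T[0,1] 'aa' = {B}
  T[1,2] 'aa' = {B}
  T[0,2] 'aaa' = {A,S}

Original NTs in T[0,2] deriving "aaa": ["A", "S"]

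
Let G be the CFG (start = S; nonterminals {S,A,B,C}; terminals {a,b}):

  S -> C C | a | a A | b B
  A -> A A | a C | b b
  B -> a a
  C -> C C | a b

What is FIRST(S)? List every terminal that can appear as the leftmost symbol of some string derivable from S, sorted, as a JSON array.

FIRST sets, iterate to fixpoint:
[1]
  A via A→a C: +{a}
  A via A→b b: +{b}
  B via B→a a: +{a}
  C via C→a b: +{a}
  S via S→C C: +{a}
  S via S→b B: +{b}
  FIRST[S]={a,b}  FIRST[A]={a,b}  FIRST[B]={a}  FIRST[C]={a}
[2] — fixpoint
  FIRST[S]={a,b}  FIRST[A]={a,b}  FIRST[B]={a}  FIRST[C]={a}

FIRST(S) = ["a", "b"]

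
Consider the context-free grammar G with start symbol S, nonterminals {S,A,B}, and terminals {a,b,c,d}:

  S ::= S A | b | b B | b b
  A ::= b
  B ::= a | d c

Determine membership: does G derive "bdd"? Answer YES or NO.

CNF form of G:
  S -> S A | T2 B | T2 T2 | b
  A -> b
  B -> T0 T1 | a
  T0 -> d
  T1 -> c
  T2 -> b

CYK fill:
  cell(0,0) b: {A,S,T2}  orig:{A,S}
  cell(1,1) d: {T0}  orig:{}
  cell(2,2) d: {T0}  orig:{}
  cell(0,1) bd: ∅
  cell(1,2) dd: ∅
  cell(0,2) bdd: ∅

S ∉ T[0,2] ⇒ NO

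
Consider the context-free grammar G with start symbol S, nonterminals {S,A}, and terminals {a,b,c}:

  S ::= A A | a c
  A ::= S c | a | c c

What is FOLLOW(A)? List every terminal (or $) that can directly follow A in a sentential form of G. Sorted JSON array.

Compute FIRST by fixpoint:
[1]
  A via A→a: +{a}
  A via A→c c: +{c}
  S via S→A A: +{a,c}
  S: {a,c}  A: {a,c}
[2] done
  S: {a,c}  A: {a,c}

FOLLOW iteration:
FOLLOW(S) := {$}
[1]
  A→S c: FOLLOW(S) ⊇ FIRST(c) = {c}; new: +{c}
  S→A A: FOLLOW(A) ⊇ FIRST(A) = {a,c}; new: +{a,c}
  S→A A: FOLLOW(A) ⊇ FOLLOW(S) ⊇ {$,c}; new: +{$}
  FOLLOW(S)={$,c}  FOLLOW(A)={$,a,c}
[2] — fixpoint
  FOLLOW(S)={$,c}  FOLLOW(A)={$,a,c}

FOLLOW(A) = ["$", "a", "c"]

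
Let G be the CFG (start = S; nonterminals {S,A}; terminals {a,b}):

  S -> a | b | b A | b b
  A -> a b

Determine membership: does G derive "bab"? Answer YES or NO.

CNF form of G:
  S -> T1 A | T1 T1 | a | b
  A -> T0 T1
  T0 -> a
  T1 -> b

Fill CYK table bottom-up:
  cell(0,0) b: {S,T1}  orig:{S}
  cell(1,1) a: {S,T0}  orig:{S}
  cell(2,2) b: {S,T1}  orig:{S}
  cell(0,1) ba: ∅
  cell(1,2) ab: {A}
  cell(0,2) bab: {S}

S ∈ T[0,2] ⇒ YES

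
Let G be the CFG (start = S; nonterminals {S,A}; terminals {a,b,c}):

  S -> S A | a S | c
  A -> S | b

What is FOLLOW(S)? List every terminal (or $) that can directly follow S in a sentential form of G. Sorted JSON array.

Compute FIRST by fixpoint:
pass 1:
  A via A→b: +{b}
  S via S→a S: +{a}
  S via S→c: +{c}
  S: {a,c}  A: {b}
pass 2:
  A via A→S: +{a,c}
  S: {a,c}  A: {a,b,c}
pass 3: (no change)
  S: {a,c}  A: {a,b,c}

Compute FOLLOW by fixpoint:
FOLLOW(S) := {$}
[1]
  S→S A: FOLLOW(S) ⊇ FIRST(A) = {a,b,c}; new: +{a,b,c}
  S→S A: FOLLOW(A) ⊇ FOLLOW(S) ⊇ {$,a,b,c}; new: +{$,a,b,c}
  FOLLOW[S]={$,a,b,c}  FOLLOW[A]={$,a,b,c}
[2] (stable)
  FOLLOW[S]={$,a,b,c}  FOLLOW[A]={$,a,b,c}

FOLLOW(S) = ["$", "a", "b", "c"]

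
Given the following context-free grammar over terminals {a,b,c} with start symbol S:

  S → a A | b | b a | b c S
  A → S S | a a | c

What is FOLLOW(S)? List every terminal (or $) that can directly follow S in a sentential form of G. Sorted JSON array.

Compute FIRST by fixpoint:
round 1:
  A via A→a a: +{a}
  A via A→c: +{c}
  S via S→a A: +{a}
  S via S→b: +{b}
  FIRST(S)={a,b}  FIRST(A)={a,c}
round 2:
  A via A→S S: +{b}
  FIRST(S)={a,b}  FIRST(A)={a,b,c}
round 3: (no change)
  FIRST(S)={a,b}  FIRST(A)={a,b,c}

Compute FOLLOW by fixpoint:
FOLLOW(S) := {$}
[1]
  A→S S: FOLLOW(S) ⊇ FIRST(S) = {a,b}; new: +{a,b}
  S→a A: FOLLOW(A) ⊇ FOLLOW(S) ⊇ {$,a,b}; new: +{$,a,b}
  FOLLOW[S]={$,a,b}  FOLLOW[A]={$,a,b}
[2] (no change)
  FOLLOW[S]={$,a,b}  FOLLOW[A]={$,a,b}

FOLLOW(S) = ["$", "a", "b"]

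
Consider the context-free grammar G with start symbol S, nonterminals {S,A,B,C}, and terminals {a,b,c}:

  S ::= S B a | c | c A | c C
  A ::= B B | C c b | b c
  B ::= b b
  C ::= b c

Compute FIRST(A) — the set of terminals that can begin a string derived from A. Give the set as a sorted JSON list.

Compute FIRST by fixpoint:
iter 1:
  A via A→b c: +{b}
  B via B→b b: +{b}
  C via C→b c: +{b}
  S via S→c: +{c}
  S: {c}  A: {b}  B: {b}  C: {b}
iter 2: (no change)
  S: {c}  A: {b}  B: {b}  C: {b}

FIRST(A) = ["b"]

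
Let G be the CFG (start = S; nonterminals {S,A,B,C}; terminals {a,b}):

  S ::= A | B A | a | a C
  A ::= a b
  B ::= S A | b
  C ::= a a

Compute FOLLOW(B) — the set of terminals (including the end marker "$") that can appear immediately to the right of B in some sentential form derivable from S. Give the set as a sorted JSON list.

FIRST sets, iterate to fixpoint:
pass 1:
  A via A→a b: +{a}
  B via B→b: +{b}
  C via C→a a: +{a}
  S via S→A: +{a}
  S via S→B A: +{b}
  S: {a,b}  A: {a}  B: {b}  C: {a}
pass 2:
  B via B→S A: +{a}
  S: {a,b}  A: {a}  B: {a,b}  C: {a}
pass 3: (no change)
  S: {a,b}  A: {a}  B: {a,b}  C: {a}

Compute FOLLOW by fixpoint:
initialize: $ ∈ FOLLOW(S)
round 1:
  B→S A: FOLLOW(S) ⊇ FIRST(A) = {a}; new: +{a}
  S→A: FOLLOW(A) ⊇ FOLLOW(S) ⊇ {$,a}; new: +{$,a}
  S→B A: FOLLOW(B) ⊇ FIRST(A) = {a}; new: +{a}
  S→a C: FOLLOW(C) ⊇ FOLLOW(S) ⊇ {$,a}; new: +{$,a}
  FOLLOW(S)={$,a}  FOLLOW(A)={$,a}  FOLLOW(B)={a}  FOLLOW(C)={$,a}
round 2: done
  FOLLOW(S)={$,a}  FOLLOW(A)={$,a}  FOLLOW(B)={a}  FOLLOW(C)={$,a}

FOLLOW(B) = ["a"]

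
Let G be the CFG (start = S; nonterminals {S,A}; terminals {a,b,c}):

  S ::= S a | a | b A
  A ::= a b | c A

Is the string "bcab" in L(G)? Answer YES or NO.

CNF form of G:
  S -> S T0 | T1 A | a
  A -> T0 T1 | T2 A
  T0 -> a
  T1 -> b
  T2 -> c

CYK table (by increasing span):
  [0..0]={T1}  "b"  orig:{}
  [1..1]={T2}  "c"  orig:{}
  [2..2]={S,T0}  "a"  orig:{S}
  [3..3]={T1}  "b"  orig:{}
  [0..1]=∅  "bc"
  [1..2]=∅  "ca"
  [2..3]={A}  "ab"
  [0..2]=∅  "bca"
  [1..3]={A}  "cab"
  [0..3]={S}  "bcab"

S ∈ T[0,3] ⇒ YES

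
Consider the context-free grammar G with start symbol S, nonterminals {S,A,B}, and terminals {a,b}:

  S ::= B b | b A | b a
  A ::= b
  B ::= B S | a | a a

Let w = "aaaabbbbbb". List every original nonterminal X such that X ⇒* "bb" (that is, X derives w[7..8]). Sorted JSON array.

CNF form of G:
  S -> B T1 | T1 A | T1 T0
  A -> b
  B -> B S | T0 T0 | a
  T0 -> a
  T1 -> b

CYK table (by increasing span) — only the sub-triangle for w[7..8]:
  T[7,7] 'b' = {A,T1}  orig:{A}
  T[8,8] 'b' = {A,T1}  orig:{A}
  T[7,8] 'bb' = {S}

Original NTs in T[7,8] deriving "bb": ["S"]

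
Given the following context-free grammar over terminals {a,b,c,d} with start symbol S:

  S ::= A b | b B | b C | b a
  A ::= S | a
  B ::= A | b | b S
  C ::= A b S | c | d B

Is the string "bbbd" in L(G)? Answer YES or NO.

Convert to CNF:
  S -> A T0 | T0 B | T0 C | T0 T1
  A -> A T0 | T0 B | T0 C | T0 T1 | a
  B -> A T0 | T0 B | T0 C | T0 S | T0 T1 | a | b
  C -> A X3 | T2 B | c
  T0 -> b
  T1 -> a
  T2 -> d
  X3 -> T0 S

Fill CYK table bottom-up:
  T[0,0] 'b' = {B,T0}  orig:{B}
  T[1,1] 'b' = {B,T0}  orig:{B}
  T[2,2] 'b' = {B,T0}  orig:{B}
  T[3,3] 'd' = {T2}  orig:{}
  T[0,1] 'bb' = {A,B,S}
  T[1,2] 'bb' = {A,B,S}
  T[2,3] 'bd' = ∅
  T[0,2] 'bbb' = {A,B,S,X3}  orig:{A,B,S}
  T[1,3] 'bbd' = ∅
  T[0,3] 'bbbd' = ∅

S ∉ T[0,3] ⇒ NO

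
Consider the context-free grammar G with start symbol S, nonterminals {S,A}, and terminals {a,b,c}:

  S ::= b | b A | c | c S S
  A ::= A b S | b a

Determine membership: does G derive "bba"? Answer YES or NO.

CNF form of G:
  S -> T0 A | T2 X4 | b | c
  A -> A X3 | T0 T1
  T0 -> b
  T1 -> a
  T2 -> c
  X3 -> T0 S
  X4 -> S S

CYK fill:
  cell(0,0) b: {S,T0}  orig:{S}
  cell(1,1) b: {S,T0}  orig:{S}
  cell(2,2) a: {T1}  orig:{}
  cell(0,1) bb: {X3,X4}  orig:{}
  cell(1,2) ba: {A}
  cell(0,2) bba: {S}

S ∈ T[0,2] ⇒ YES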